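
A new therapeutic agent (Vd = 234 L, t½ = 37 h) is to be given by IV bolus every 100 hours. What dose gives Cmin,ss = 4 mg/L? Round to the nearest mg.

5158 mg

τ/t½ = 100/37 ≈ 2.7027, so f = (1/2)^(100/37) ≈ 0.153605.
Cmin,ss = (D/Vd)·f/(1−f), so D = Cmin,ss·Vd·(1−f)/f.
D = 4 × 234 × (1−f)/f ≈ 4 × 234 × 5.51020 ≈ 5157.55 mg.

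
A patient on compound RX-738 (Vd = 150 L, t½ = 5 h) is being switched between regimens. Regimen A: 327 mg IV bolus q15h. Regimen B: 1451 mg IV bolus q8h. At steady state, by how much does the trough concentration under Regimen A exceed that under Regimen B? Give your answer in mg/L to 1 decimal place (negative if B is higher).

-4.5 mg/L

Regimen A: f = (1/2)^(15/5) ≈ 0.1250; Cmin,ss = (327/150)·f/(1−f) ≈ 0.311 mg/L.
Regimen B: f = (1/2)^(8/5) ≈ 0.3299; Cmin,ss = (1451/150)·f/(1−f) ≈ 4.762 mg/L.
Difference ≈ 0.311 − 4.762 ≈ -4.451 mg/L.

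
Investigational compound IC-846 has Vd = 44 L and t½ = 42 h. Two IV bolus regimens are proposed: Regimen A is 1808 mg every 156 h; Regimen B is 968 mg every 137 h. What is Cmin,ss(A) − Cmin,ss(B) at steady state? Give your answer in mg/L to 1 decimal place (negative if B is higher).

Regimen A: f = (1/2)^(156/42) ≈ 0.0762; Cmin,ss = (1808/44)·f/(1−f) ≈ 3.389 mg/L.
Regimen B: f = (1/2)^(137/42) ≈ 0.1042; Cmin,ss = (968/44)·f/(1−f) ≈ 2.559 mg/L.
Difference ≈ 3.389 − 2.559 ≈ 0.830 mg/L.

0.8 mg/L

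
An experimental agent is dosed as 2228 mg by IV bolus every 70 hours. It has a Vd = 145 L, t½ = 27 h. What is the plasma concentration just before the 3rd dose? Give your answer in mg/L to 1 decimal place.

3.0 mg/L

f = (1/2)^(τ/t½) = (1/2)^(70/27) ≈ 0.1658.
C₀ = D/Vd = 2228/145 ≈ 15.366 mg/L.
Before the 3rd dose, 2 doses have been given. Superposition: Cmin = C₀·(f + f²).
≈ 15.366 × (0.1658 + 0.0275) ≈ 15.366 × 0.1933 ≈ 2.970 mg/L.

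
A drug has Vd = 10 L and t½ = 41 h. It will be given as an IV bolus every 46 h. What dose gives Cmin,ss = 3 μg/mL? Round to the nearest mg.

τ/t½ = 46/41 ≈ 1.122, so f = (1/2)^(46/41) ≈ 0.459472.
Cmin,ss = (D/Vd)·f/(1−f), so D = Cmin,ss·Vd·(1−f)/f.
D = 3 × 10 × (1−f)/f ≈ 3 × 10 × 1.17641 ≈ 35.29 mg.

35 mg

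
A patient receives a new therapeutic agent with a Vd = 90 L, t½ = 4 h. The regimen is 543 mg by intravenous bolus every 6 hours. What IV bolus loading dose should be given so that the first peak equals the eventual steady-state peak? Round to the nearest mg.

f = (1/2)^(6/4) ≈ 0.353553; accumulation ratio R = 1/(1−f) ≈ 1.54692.
Loading dose to hit Cmax,ss on first dose: D_load = D_maint·R ≈ 543 × 1.54692 ≈ 839.98 mg.

840 mg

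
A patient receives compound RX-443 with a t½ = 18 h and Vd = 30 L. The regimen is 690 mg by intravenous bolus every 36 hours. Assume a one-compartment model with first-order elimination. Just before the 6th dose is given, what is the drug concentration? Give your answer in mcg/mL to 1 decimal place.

7.7 mcg/mL

f = (1/2)^(τ/t½) = (1/2)^(36/18) ≈ 0.2500.
C₀ = D/Vd = 690/30 ≈ 23.000 mcg/mL.
Before the 6th dose, 5 doses have been given. Superposition: Cmin = C₀·(f + f² + … + f^5).
≈ 23.000 × (0.2500 + 0.0625 + 0.0156 + 0.0039 + 0.0010) ≈ 23.000 × 0.3330 ≈ 7.659 mcg/mL.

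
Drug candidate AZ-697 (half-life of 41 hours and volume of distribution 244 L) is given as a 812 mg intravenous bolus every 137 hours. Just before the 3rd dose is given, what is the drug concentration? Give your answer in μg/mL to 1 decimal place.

0.4 μg/mL

f = (1/2)^(τ/t½) = (1/2)^(137/41) ≈ 0.0987.
C₀ = D/Vd = 812/244 ≈ 3.328 μg/mL.
Before the 3rd dose, 2 doses have been given. Superposition: Cmin = C₀·(f + f²).
≈ 3.328 × (0.0987 + 0.0097) ≈ 3.328 × 0.1084 ≈ 0.361 μg/mL.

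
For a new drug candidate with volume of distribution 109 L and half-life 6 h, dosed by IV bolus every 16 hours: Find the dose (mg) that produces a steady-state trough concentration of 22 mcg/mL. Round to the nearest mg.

τ/t½ = 16/6 ≈ 2.6667, so f = (1/2)^(16/6) ≈ 0.157490.
Cmin,ss = (D/Vd)·f/(1−f), so D = Cmin,ss·Vd·(1−f)/f.
D = 22 × 109 × (1−f)/f ≈ 22 × 109 × 5.34961 ≈ 12828.36 mg.

12828 mg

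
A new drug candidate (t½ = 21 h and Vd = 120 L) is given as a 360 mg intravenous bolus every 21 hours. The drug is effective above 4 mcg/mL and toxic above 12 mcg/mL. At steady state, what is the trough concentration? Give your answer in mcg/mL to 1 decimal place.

τ = 21 h = 1 half-life, so f = (1/2)^1 = 0.5.
At steady state, R = 1/(1 − 0.5) = 2/1.
Single-dose peak C₀ = D/Vd = 360/120 = 3 mcg/mL.
Steady-state peak Cmax,ss = C₀·R = 3 × 2/1 ≈ 6.000 mcg/mL.
Steady-state trough Cmin,ss = Cmax,ss·f ≈ 6.000 × 0.5 ≈ 3.000 mcg/mL.
Trough 3.0 mcg/mL vs MEC 4 mcg/mL: subtherapeutic.

3.0 mcg/mL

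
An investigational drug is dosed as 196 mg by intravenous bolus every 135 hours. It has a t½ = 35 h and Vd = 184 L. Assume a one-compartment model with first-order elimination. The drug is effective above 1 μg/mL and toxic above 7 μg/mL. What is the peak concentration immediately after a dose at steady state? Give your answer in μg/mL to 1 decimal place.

1.1 μg/mL

k = ln2/t½ = ln2/35 ≈ 0.019804 h⁻¹; fraction remaining f = e^(−kτ) = e^(−0.019804×135) ≈ 0.0690.
At steady state, accumulation factor R = 1/(1 − e^(−kτ)) ≈ 1.0741.
Single-dose peak C₀ = D/Vd = 196/184 ≈ 1.065 μg/mL.
Steady-state peak Cmax,ss = C₀·R ≈ 1.065 × 1.0741 ≈ 1.144 μg/mL.
Peak 1.1 μg/mL vs MTC 7 μg/mL: below toxic threshold.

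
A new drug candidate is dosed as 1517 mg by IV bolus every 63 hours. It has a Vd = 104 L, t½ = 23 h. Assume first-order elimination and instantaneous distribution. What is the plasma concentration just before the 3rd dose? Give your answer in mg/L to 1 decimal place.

f = (1/2)^(τ/t½) = (1/2)^(63/23) ≈ 0.1498.
C₀ = D/Vd = 1517/104 ≈ 14.587 mg/L.
Before the 3rd dose, 2 doses have been given. Superposition: Cmin = C₀·(f + f²).
≈ 14.587 × (0.1498 + 0.0224) ≈ 14.587 × 0.1722 ≈ 2.512 mg/L.

2.5 mg/L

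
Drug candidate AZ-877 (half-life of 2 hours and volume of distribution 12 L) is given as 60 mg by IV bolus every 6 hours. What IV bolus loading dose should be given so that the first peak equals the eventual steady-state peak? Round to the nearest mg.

69 mg

f = (1/2)^(6/2) ≈ 0.125000; accumulation ratio R = 1/(1−f) ≈ 1.14286.
Loading dose to hit Cmax,ss on first dose: D_load = D_maint·R ≈ 60 × 1.14286 ≈ 68.57 mg.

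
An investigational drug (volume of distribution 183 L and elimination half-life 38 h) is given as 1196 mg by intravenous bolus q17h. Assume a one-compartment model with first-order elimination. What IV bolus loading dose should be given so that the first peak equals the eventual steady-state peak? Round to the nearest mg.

f = (1/2)^(17/38) ≈ 0.733379; accumulation ratio R = 1/(1−f) ≈ 3.75064.
Loading dose to hit Cmax,ss on first dose: D_load = D_maint·R ≈ 1196 × 3.75064 ≈ 4485.77 mg.

4486 mg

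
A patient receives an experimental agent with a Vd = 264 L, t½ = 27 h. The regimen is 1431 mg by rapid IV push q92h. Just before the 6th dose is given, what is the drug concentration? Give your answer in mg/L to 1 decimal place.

0.6 mg/L

f = (1/2)^(τ/t½) = (1/2)^(92/27) ≈ 0.0942.
C₀ = D/Vd = 1431/264 ≈ 5.420 mg/L.
Before the 6th dose, 5 doses have been given. Superposition: Cmin = C₀·(f + f² + … + f^5).
≈ 5.420 × (0.0942 + 0.0089 + 0.0008 + 0.0001 + 0.0000) ≈ 5.420 × 0.1040 ≈ 0.564 mg/L.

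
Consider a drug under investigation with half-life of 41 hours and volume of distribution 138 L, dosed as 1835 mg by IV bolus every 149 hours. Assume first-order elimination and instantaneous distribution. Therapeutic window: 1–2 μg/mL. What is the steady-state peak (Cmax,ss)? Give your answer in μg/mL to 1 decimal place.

14.5 μg/mL

τ/t½ = 149/41 ≈ 3.6341, so fraction remaining f = (1/2)^(149/41) ≈ 0.0805.
Accumulation ratio R = 1/(1 − f) ≈ 1/0.9195 ≈ 1.0875.
Single-dose peak C₀ = D/Vd = 1835/138 ≈ 13.297 μg/mL.
Cmax,ss = C₀/(1 − f) ≈ 13.297/0.9195 ≈ 14.461 μg/mL.
Peak 14.5 μg/mL vs MTC 2 μg/mL: exceeds toxic threshold.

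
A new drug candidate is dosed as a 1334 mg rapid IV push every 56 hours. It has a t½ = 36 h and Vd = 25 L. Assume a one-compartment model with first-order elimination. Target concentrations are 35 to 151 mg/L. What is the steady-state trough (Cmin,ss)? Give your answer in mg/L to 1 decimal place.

27.5 mg/L

k = ln2/t½ = ln2/36 ≈ 0.019254 h⁻¹; fraction remaining f = e^(−kτ) = e^(−0.019254×56) ≈ 0.3402.
At steady state, accumulation factor R = 1/(1 − e^(−kτ)) ≈ 1.5156.
Each bolus raises the concentration by D/Vd = 1334/25 ≈ 53.360 mg/L.
Cmax,ss = C₀/(1 − f) ≈ 53.360/0.6598 ≈ 80.873 mg/L.
One interval later, Cmin,ss = Cmax,ss·e^(−kτ) ≈ 80.873 × 0.3402 ≈ 27.513 mg/L.
Trough 27.5 mg/L vs MEC 35 mg/L: subtherapeutic.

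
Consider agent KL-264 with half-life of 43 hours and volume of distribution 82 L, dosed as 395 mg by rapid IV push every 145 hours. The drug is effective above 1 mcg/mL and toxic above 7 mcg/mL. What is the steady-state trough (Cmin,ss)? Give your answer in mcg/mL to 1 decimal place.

0.5 mcg/mL

τ/t½ = 145/43 ≈ 3.3721, so fraction remaining f = (1/2)^(145/43) ≈ 0.0966.
Single-dose peak C₀ = D/Vd = 395/82 ≈ 4.817 mcg/mL.
Steady-state trough Cmin,ss = C₀·f/(1−f) ≈ 4.817 × 0.0966/0.9034 ≈ 0.515 mcg/mL.
Trough 0.5 mcg/mL vs MEC 1 mcg/mL: subtherapeutic.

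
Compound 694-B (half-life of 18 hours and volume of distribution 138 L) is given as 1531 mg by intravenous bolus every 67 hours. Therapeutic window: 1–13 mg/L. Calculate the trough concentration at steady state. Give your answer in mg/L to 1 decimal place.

0.9 mg/L

Over one 67-h interval, 67/18 ≈ 3.7222 half-lives elapse, leaving f ≈ 0.0758 of each dose.
Each bolus raises the concentration by D/Vd = 1531/138 ≈ 11.094 mg/L.
Steady-state trough Cmin,ss = C₀·f/(1−f) ≈ 11.094 × 0.0758/0.9242 ≈ 0.910 mg/L.
Trough 0.9 mg/L vs MEC 1 mg/L: subtherapeutic.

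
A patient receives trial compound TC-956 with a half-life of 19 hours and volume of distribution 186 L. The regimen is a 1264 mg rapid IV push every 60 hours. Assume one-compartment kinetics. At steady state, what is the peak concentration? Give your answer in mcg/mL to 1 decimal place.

7.7 mcg/mL

k = ln2/t½ = ln2/19 ≈ 0.036481 h⁻¹; fraction remaining f = e^(−kτ) = e^(−0.036481×60) ≈ 0.1120.
Accumulation ratio R = 1/(1 − f) ≈ 1/0.8880 ≈ 1.1261.
Each bolus raises the concentration by D/Vd = 1264/186 ≈ 6.796 mcg/mL.
Cmax,ss = C₀/(1 − f) ≈ 6.796/0.8880 ≈ 7.653 mcg/mL.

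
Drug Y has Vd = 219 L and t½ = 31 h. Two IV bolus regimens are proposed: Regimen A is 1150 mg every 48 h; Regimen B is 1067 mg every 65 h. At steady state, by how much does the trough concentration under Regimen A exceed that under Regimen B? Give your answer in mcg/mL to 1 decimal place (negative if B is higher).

Regimen A: f = (1/2)^(48/31) ≈ 0.3419; Cmin,ss = (1150/219)·f/(1−f) ≈ 2.728 mcg/mL.
Regimen B: f = (1/2)^(65/31) ≈ 0.2338; Cmin,ss = (1067/219)·f/(1−f) ≈ 1.487 mcg/mL.
Difference ≈ 2.728 − 1.487 ≈ 1.241 mcg/mL.

1.2 mcg/mL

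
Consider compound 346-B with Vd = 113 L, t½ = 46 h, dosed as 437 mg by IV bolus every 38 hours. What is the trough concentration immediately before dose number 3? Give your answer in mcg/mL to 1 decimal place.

3.4 mcg/mL

f = (1/2)^(τ/t½) = (1/2)^(38/46) ≈ 0.5641.
C₀ = D/Vd = 437/113 ≈ 3.867 mcg/mL.
Before the 3rd dose, 2 doses have been given. Superposition: Cmin = C₀·(f + f²).
≈ 3.867 × (0.5641 + 0.3182) ≈ 3.867 × 0.8823 ≈ 3.412 mcg/mL.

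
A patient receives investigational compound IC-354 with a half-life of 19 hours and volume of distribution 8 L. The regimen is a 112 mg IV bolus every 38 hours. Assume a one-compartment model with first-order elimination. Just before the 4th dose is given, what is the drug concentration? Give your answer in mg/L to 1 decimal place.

4.6 mg/L

f = (1/2)^(τ/t½) = (1/2)^(38/19) ≈ 0.2500.
C₀ = D/Vd = 112/8 ≈ 14.000 mg/L.
Before the 4th dose, 3 doses have been given. Superposition: Cmin = C₀·(f + f² + … + f^3).
≈ 14.000 × (0.2500 + 0.0625 + 0.0156) ≈ 14.000 × 0.3281 ≈ 4.593 mg/L.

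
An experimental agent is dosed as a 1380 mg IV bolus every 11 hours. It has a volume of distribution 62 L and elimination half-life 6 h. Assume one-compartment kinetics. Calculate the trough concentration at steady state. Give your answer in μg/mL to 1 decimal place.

Over one 11-h interval, 11/6 ≈ 1.8333 half-lives elapse, leaving f ≈ 0.2806 of each dose.
Accumulation ratio R = 1/(1 − f) ≈ 1/0.7194 ≈ 1.3900.
Each bolus raises the concentration by D/Vd = 1380/62 ≈ 22.258 μg/mL.
Cmax,ss = C₀/(1 − f) ≈ 22.258/0.7194 ≈ 30.940 μg/mL.
Steady-state trough Cmin,ss = Cmax,ss·f ≈ 30.940 × 0.2806 ≈ 8.682 μg/mL.

8.7 μg/mL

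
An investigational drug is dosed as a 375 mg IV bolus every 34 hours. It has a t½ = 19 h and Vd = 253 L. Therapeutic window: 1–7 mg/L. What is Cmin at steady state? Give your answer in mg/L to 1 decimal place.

0.6 mg/L

τ/t½ = 34/19 ≈ 1.7895, so fraction remaining f = (1/2)^(34/19) ≈ 0.2893.
Accumulation ratio R = 1/(1 − f) ≈ 1/0.7107 ≈ 1.4071.
Each bolus raises the concentration by D/Vd = 375/253 ≈ 1.482 mg/L.
Steady-state peak Cmax,ss = C₀·R ≈ 1.482 × 1.4071 ≈ 2.085 mg/L.
Steady-state trough Cmin,ss = Cmax,ss·f ≈ 2.085 × 0.2893 ≈ 0.603 mg/L.
Trough 0.6 mg/L vs MEC 1 mg/L: subtherapeutic.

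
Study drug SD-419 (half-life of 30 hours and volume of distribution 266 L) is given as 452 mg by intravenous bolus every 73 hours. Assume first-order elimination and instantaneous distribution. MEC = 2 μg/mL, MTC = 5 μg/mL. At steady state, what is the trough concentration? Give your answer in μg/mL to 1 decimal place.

0.4 μg/mL

k = ln2/t½ = ln2/30 ≈ 0.023105 h⁻¹; fraction remaining f = e^(−kτ) = e^(−0.023105×73) ≈ 0.1851.
Single-dose peak C₀ = D/Vd = 452/266 ≈ 1.699 μg/mL.
Steady-state trough Cmin,ss = C₀·f/(1−f) ≈ 1.699 × 0.1851/0.8149 ≈ 0.386 μg/mL.
Trough 0.4 μg/mL vs MEC 2 μg/mL: subtherapeutic.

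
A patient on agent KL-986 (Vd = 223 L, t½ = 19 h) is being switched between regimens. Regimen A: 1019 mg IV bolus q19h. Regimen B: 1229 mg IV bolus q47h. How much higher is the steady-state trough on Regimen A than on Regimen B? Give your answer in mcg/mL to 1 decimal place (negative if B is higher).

3.4 mcg/mL

Regimen A: f = (1/2)^(19/19) ≈ 0.5000; Cmin,ss = (1019/223)·f/(1−f) ≈ 4.570 mcg/mL.
Regimen B: f = (1/2)^(47/19) ≈ 0.1800; Cmin,ss = (1229/223)·f/(1−f) ≈ 1.210 mcg/mL.
Difference ≈ 4.570 − 1.210 ≈ 3.360 mcg/mL.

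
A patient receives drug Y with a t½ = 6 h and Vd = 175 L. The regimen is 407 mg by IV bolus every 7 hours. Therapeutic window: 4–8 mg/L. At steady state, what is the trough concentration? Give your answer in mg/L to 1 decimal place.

1.9 mg/L

τ/t½ = 7/6 ≈ 1.1667, so fraction remaining f = (1/2)^(7/6) ≈ 0.4454.
Single-dose peak C₀ = D/Vd = 407/175 ≈ 2.326 mg/L.
Steady-state trough Cmin,ss = C₀·f/(1−f) ≈ 2.326 × 0.4454/0.5546 ≈ 1.868 mg/L.
Trough 1.9 mg/L vs MEC 4 mg/L: subtherapeutic.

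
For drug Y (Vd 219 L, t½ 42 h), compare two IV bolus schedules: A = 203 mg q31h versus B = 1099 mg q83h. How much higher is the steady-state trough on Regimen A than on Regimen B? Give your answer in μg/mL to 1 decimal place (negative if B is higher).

Regimen A: f = (1/2)^(31/42) ≈ 0.5995; Cmin,ss = (203/219)·f/(1−f) ≈ 1.388 μg/mL.
Regimen B: f = (1/2)^(83/42) ≈ 0.2542; Cmin,ss = (1099/219)·f/(1−f) ≈ 1.710 μg/mL.
Difference ≈ 1.388 − 1.710 ≈ -0.322 μg/mL.

-0.3 μg/mL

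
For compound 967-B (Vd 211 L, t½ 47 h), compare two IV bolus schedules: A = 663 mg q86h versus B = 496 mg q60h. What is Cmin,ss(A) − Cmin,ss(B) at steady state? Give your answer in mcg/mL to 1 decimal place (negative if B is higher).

Regimen A: f = (1/2)^(86/47) ≈ 0.2813; Cmin,ss = (663/211)·f/(1−f) ≈ 1.230 mcg/mL.
Regimen B: f = (1/2)^(60/47) ≈ 0.4128; Cmin,ss = (496/211)·f/(1−f) ≈ 1.653 mcg/mL.
Difference ≈ 1.230 − 1.653 ≈ -0.423 mcg/mL.

-0.4 mcg/mL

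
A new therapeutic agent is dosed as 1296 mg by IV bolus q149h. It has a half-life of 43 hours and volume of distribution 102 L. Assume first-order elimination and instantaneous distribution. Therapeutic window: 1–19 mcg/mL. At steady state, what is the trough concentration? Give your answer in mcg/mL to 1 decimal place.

Over one 149-h interval, 149/43 ≈ 3.4651 half-lives elapse, leaving f ≈ 0.0906 of each dose.
At steady state, accumulation factor R = 1/(1 − e^(−kτ)) ≈ 1.0996.
Single-dose peak C₀ = D/Vd = 1296/102 ≈ 12.706 mcg/mL.
Cmax,ss = C₀/(1 − f) ≈ 12.706/0.9094 ≈ 13.972 mcg/mL.
Steady-state trough Cmin,ss = Cmax,ss·f ≈ 13.972 × 0.0906 ≈ 1.266 mcg/mL.
Trough 1.3 mcg/mL vs MEC 1 mcg/mL: adequate.

1.3 mcg/mL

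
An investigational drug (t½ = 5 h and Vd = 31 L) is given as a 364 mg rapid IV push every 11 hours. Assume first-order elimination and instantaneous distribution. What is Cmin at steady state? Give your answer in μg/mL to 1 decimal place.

k = ln2/t½ = ln2/5 ≈ 0.138629 h⁻¹; fraction remaining f = e^(−kτ) = e^(−0.138629×11) ≈ 0.2176.
Each bolus raises the concentration by D/Vd = 364/31 ≈ 11.742 μg/mL.
Steady-state trough Cmin,ss = C₀·f/(1−f) ≈ 11.742 × 0.2176/0.7824 ≈ 3.266 μg/mL.

3.3 μg/mL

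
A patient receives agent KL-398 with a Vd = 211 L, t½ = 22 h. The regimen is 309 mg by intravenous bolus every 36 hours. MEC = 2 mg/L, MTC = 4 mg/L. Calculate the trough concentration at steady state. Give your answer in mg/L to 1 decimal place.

τ/t½ = 36/22 ≈ 1.6364, so fraction remaining f = (1/2)^(36/22) ≈ 0.3217.
Accumulation ratio R = 1/(1 − f) ≈ 1/0.6783 ≈ 1.4743.
Each bolus raises the concentration by D/Vd = 309/211 ≈ 1.464 mg/L.
Steady-state peak Cmax,ss = C₀·R ≈ 1.464 × 1.4743 ≈ 2.158 mg/L.
One interval later, Cmin,ss = Cmax,ss·e^(−kτ) ≈ 2.158 × 0.3217 ≈ 0.694 mg/L.
Trough 0.7 mg/L vs MEC 2 mg/L: subtherapeutic.

0.7 mg/L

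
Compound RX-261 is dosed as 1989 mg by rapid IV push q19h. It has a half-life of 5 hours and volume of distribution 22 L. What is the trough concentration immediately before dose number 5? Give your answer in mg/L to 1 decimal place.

7.0 mg/L

f = (1/2)^(τ/t½) = (1/2)^(19/5) ≈ 0.0718.
C₀ = D/Vd = 1989/22 ≈ 90.409 mg/L.
Before the 5th dose, 4 doses have been given. Superposition: Cmin = C₀·(f + f² + … + f^4).
≈ 90.409 × (0.0718 + 0.0052 + 0.0004 + 0.0000) ≈ 90.409 × 0.0774 ≈ 6.998 mg/L.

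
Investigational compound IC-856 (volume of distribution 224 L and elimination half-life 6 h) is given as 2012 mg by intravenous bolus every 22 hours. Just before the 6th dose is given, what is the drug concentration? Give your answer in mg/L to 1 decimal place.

0.8 mg/L

f = (1/2)^(τ/t½) = (1/2)^(22/6) ≈ 0.0787.
C₀ = D/Vd = 2012/224 ≈ 8.982 mg/L.
Before the 6th dose, 5 doses have been given. Superposition: Cmin = C₀·(f + f² + … + f^5).
≈ 8.982 × (0.0787 + 0.0062 + 0.0005 + 0.0000 + 0.0000) ≈ 8.982 × 0.0854 ≈ 0.767 mg/L.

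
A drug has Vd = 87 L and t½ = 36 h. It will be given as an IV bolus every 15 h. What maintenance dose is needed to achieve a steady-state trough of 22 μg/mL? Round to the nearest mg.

τ/t½ = 15/36 ≈ 0.41667, so f = (1/2)^(15/36) ≈ 0.749154.
Cmin,ss = (D/Vd)·f/(1−f), so D = Cmin,ss·Vd·(1−f)/f.
D = 22 × 87 × (1−f)/f ≈ 22 × 87 × 0.33484 ≈ 640.88 mg.

641 mg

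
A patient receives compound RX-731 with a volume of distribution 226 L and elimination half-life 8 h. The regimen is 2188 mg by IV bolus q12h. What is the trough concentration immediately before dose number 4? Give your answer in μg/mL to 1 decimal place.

5.1 μg/mL

f = (1/2)^(τ/t½) = (1/2)^(12/8) ≈ 0.3536.
C₀ = D/Vd = 2188/226 ≈ 9.681 μg/mL.
Before the 4th dose, 3 doses have been given. Superposition: Cmin = C₀·(f + f² + … + f^3).
≈ 9.681 × (0.3536 + 0.1250 + 0.0442) ≈ 9.681 × 0.5228 ≈ 5.061 μg/mL.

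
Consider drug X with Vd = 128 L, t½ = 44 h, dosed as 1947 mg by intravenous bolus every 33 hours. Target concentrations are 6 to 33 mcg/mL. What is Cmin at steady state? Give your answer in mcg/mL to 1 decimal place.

k = ln2/t½ = ln2/44 ≈ 0.015753 h⁻¹; fraction remaining f = e^(−kτ) = e^(−0.015753×33) ≈ 0.5946.
Single-dose peak C₀ = D/Vd = 1947/128 ≈ 15.211 mcg/mL.
Steady-state trough Cmin,ss = C₀·f/(1−f) ≈ 15.211 × 0.5946/0.4054 ≈ 22.310 mcg/mL.
Trough 22.3 mcg/mL vs MEC 6 mcg/mL: adequate.

22.3 mcg/mL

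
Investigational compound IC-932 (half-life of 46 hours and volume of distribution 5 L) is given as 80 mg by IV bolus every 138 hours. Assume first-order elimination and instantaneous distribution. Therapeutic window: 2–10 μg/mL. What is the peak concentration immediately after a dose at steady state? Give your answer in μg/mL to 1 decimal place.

The dosing interval is 3 half-lives, so f = 2^(−3) = 0.125.
At steady state, R = 1/(1 − 0.125) = 8/7.
Single-dose peak C₀ = D/Vd = 80/5 = 16 μg/mL.
Steady-state peak Cmax,ss = C₀·R = 16 × 8/7 ≈ 18.286 μg/mL.
Peak 18.3 μg/mL vs MTC 10 μg/mL: exceeds toxic threshold.

18.3 μg/mL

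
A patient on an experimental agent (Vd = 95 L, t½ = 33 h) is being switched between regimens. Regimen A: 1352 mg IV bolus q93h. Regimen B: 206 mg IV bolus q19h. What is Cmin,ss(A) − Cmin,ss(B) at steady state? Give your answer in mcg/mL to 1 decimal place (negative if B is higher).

Regimen A: f = (1/2)^(93/33) ≈ 0.1418; Cmin,ss = (1352/95)·f/(1−f) ≈ 2.351 mcg/mL.
Regimen B: f = (1/2)^(19/33) ≈ 0.6709; Cmin,ss = (206/95)·f/(1−f) ≈ 4.421 mcg/mL.
Difference ≈ 2.351 − 4.421 ≈ -2.070 mcg/mL.

-2.1 mcg/mL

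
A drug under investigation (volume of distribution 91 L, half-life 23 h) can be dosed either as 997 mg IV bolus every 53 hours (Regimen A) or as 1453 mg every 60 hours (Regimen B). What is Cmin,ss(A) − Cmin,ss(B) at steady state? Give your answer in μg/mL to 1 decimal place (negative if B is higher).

-0.3 μg/mL

Regimen A: f = (1/2)^(53/23) ≈ 0.2025; Cmin,ss = (997/91)·f/(1−f) ≈ 2.782 μg/mL.
Regimen B: f = (1/2)^(60/23) ≈ 0.1639; Cmin,ss = (1453/91)·f/(1−f) ≈ 3.130 μg/mL.
Difference ≈ 2.782 − 3.130 ≈ -0.348 μg/mL.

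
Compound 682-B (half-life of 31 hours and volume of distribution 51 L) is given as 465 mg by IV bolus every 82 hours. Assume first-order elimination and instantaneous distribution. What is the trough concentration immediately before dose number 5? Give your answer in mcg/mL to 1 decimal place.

1.7 mcg/mL

f = (1/2)^(τ/t½) = (1/2)^(82/31) ≈ 0.1599.
C₀ = D/Vd = 465/51 ≈ 9.118 mcg/mL.
Before the 5th dose, 4 doses have been given. Superposition: Cmin = C₀·(f + f² + … + f^4).
≈ 9.118 × (0.1599 + 0.0256 + 0.0041 + 0.0007) ≈ 9.118 × 0.1903 ≈ 1.735 mcg/mL.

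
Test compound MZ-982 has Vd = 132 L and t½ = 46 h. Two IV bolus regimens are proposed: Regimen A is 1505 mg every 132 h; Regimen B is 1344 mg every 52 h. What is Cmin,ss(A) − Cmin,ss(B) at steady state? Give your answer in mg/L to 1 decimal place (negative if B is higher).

-6.8 mg/L

Regimen A: f = (1/2)^(132/46) ≈ 0.1368; Cmin,ss = (1505/132)·f/(1−f) ≈ 1.807 mg/L.
Regimen B: f = (1/2)^(52/46) ≈ 0.4568; Cmin,ss = (1344/132)·f/(1−f) ≈ 8.562 mg/L.
Difference ≈ 1.807 − 8.562 ≈ -6.755 mg/L.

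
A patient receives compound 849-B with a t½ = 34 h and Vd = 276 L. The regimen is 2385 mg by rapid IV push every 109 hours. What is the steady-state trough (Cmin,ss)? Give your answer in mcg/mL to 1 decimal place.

1.1 mcg/mL

Over one 109-h interval, 109/34 ≈ 3.2059 half-lives elapse, leaving f ≈ 0.1084 of each dose.
Each bolus raises the concentration by D/Vd = 2385/276 ≈ 8.641 mcg/mL.
Steady-state trough Cmin,ss = C₀·f/(1−f) ≈ 8.641 × 0.1084/0.8916 ≈ 1.051 mcg/mL.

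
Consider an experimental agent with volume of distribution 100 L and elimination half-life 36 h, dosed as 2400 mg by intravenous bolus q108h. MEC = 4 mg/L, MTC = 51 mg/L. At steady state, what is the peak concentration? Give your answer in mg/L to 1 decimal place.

27.4 mg/L

τ = 108 h = 3 half-lives, so f = (1/2)^3 = 0.125.
Accumulation ratio R = 1/(1 − f) = 1/0.875 = 8/7.
Single-dose peak C₀ = D/Vd = 2400/100 = 24 mg/L.
Steady-state peak Cmax,ss = C₀·R = 24 × 8/7 ≈ 27.429 mg/L.
Peak 27.4 mg/L vs MTC 51 mg/L: below toxic threshold.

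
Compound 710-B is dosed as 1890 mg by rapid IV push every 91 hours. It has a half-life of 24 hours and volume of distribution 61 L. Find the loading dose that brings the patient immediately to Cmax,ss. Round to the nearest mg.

f = (1/2)^(91/24) ≈ 0.072210; accumulation ratio R = 1/(1−f) ≈ 1.07783.
Loading dose to hit Cmax,ss on first dose: D_load = D_maint·R ≈ 1890 × 1.07783 ≈ 2037.10 mg.

2037 mg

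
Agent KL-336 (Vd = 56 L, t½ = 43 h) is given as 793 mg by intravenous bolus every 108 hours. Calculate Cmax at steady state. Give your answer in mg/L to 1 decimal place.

Over one 108-h interval, 108/43 ≈ 2.5116 half-lives elapse, leaving f ≈ 0.1754 of each dose.
Accumulation ratio R = 1/(1 − f) ≈ 1/0.8246 ≈ 1.2127.
Single-dose peak C₀ = D/Vd = 793/56 ≈ 14.161 mg/L.
Steady-state peak Cmax,ss = C₀·R ≈ 14.161 × 1.2127 ≈ 17.173 mg/L.

17.2 mg/L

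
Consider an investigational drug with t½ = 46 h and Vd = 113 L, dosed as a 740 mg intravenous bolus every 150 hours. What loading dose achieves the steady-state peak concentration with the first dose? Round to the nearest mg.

f = (1/2)^(150/46) ≈ 0.104323; accumulation ratio R = 1/(1−f) ≈ 1.11647.
Loading dose to hit Cmax,ss on first dose: D_load = D_maint·R ≈ 740 × 1.11647 ≈ 826.19 mg.

826 mg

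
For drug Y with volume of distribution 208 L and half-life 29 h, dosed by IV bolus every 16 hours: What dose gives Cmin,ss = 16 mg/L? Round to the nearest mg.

1550 mg

τ/t½ = 16/29 ≈ 0.55172, so f = (1/2)^(16/29) ≈ 0.682204.
Cmin,ss = (D/Vd)·f/(1−f), so D = Cmin,ss·Vd·(1−f)/f.
D = 16 × 208 × (1−f)/f ≈ 16 × 208 × 0.46584 ≈ 1550.32 mg.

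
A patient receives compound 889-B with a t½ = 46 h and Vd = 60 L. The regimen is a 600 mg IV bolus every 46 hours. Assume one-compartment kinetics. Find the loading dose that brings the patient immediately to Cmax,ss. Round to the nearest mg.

f = (1/2)^(46/46) ≈ 0.500000; accumulation ratio R = 1/(1−f) ≈ 2.00000.
Loading dose to hit Cmax,ss on first dose: D_load = D_maint·R ≈ 600 × 2.00000 ≈ 1200.00 mg.

1200 mg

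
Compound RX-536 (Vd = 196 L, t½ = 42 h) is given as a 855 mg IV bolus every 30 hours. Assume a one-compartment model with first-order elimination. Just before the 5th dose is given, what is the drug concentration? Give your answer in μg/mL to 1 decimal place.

5.9 μg/mL

f = (1/2)^(τ/t½) = (1/2)^(30/42) ≈ 0.6095.
C₀ = D/Vd = 855/196 ≈ 4.362 μg/mL.
Before the 5th dose, 4 doses have been given. Superposition: Cmin = C₀·(f + f² + … + f^4).
≈ 4.362 × (0.6095 + 0.3715 + 0.2264 + 0.1380) ≈ 4.362 × 1.3454 ≈ 5.869 μg/mL.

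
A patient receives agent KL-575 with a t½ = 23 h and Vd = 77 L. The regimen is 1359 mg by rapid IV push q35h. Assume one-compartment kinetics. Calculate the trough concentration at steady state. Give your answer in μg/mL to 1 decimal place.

9.4 μg/mL

τ/t½ = 35/23 ≈ 1.5217, so fraction remaining f = (1/2)^(35/23) ≈ 0.3483.
At steady state, accumulation factor R = 1/(1 − e^(−kτ)) ≈ 1.5344.
Each bolus raises the concentration by D/Vd = 1359/77 ≈ 17.649 μg/mL.
Steady-state peak Cmax,ss = C₀·R ≈ 17.649 × 1.5344 ≈ 27.081 μg/mL.
Steady-state trough Cmin,ss = Cmax,ss·f ≈ 27.081 × 0.3483 ≈ 9.432 μg/mL.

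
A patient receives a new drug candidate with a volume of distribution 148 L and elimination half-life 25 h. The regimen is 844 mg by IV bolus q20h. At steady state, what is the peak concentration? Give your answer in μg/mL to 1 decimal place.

13.4 μg/mL

Over one 20-h interval, 20/25 ≈ 0.8 half-lives elapse, leaving f ≈ 0.5743 of each dose.
At steady state, accumulation factor R = 1/(1 − e^(−kτ)) ≈ 2.3491.
Single-dose peak C₀ = D/Vd = 844/148 ≈ 5.703 μg/mL.
Steady-state peak Cmax,ss = C₀·R ≈ 5.703 × 2.3491 ≈ 13.397 μg/mL.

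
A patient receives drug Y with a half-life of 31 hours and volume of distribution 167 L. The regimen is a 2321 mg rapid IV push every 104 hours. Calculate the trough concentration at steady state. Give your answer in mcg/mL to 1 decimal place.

k = ln2/t½ = ln2/31 ≈ 0.022360 h⁻¹; fraction remaining f = e^(−kτ) = e^(−0.022360×104) ≈ 0.0977.
Each bolus raises the concentration by D/Vd = 2321/167 ≈ 13.898 mcg/mL.
Steady-state trough Cmin,ss = C₀·f/(1−f) ≈ 13.898 × 0.0977/0.9023 ≈ 1.505 mcg/mL.

1.5 mcg/mL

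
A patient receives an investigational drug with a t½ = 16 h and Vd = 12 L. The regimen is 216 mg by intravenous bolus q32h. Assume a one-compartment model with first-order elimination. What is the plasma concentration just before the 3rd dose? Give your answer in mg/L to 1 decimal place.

5.6 mg/L

f = (1/2)^(τ/t½) = (1/2)^(32/16) ≈ 0.2500.
C₀ = D/Vd = 216/12 ≈ 18.000 mg/L.
Before the 3rd dose, 2 doses have been given. Superposition: Cmin = C₀·(f + f²).
≈ 18.000 × (0.2500 + 0.0625) ≈ 18.000 × 0.3125 ≈ 5.625 mg/L.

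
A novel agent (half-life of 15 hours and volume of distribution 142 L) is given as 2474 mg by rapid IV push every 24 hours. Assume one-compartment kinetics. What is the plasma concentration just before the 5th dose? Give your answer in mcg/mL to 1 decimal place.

8.5 mcg/mL

f = (1/2)^(τ/t½) = (1/2)^(24/15) ≈ 0.3299.
C₀ = D/Vd = 2474/142 ≈ 17.423 mcg/mL.
Before the 5th dose, 4 doses have been given. Superposition: Cmin = C₀·(f + f² + … + f^4).
≈ 17.423 × (0.3299 + 0.1088 + 0.0359 + 0.0118) ≈ 17.423 × 0.4864 ≈ 8.475 mcg/mL.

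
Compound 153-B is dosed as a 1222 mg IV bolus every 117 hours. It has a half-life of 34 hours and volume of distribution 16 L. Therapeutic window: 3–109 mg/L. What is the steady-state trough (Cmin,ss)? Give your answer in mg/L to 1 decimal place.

k = ln2/t½ = ln2/34 ≈ 0.020387 h⁻¹; fraction remaining f = e^(−kτ) = e^(−0.020387×117) ≈ 0.0921.
At steady state, accumulation factor R = 1/(1 − e^(−kτ)) ≈ 1.1014.
Single-dose peak C₀ = D/Vd = 1222/16 ≈ 76.375 mg/L.
Cmax,ss = C₀/(1 − f) ≈ 76.375/0.9079 ≈ 84.123 mg/L.
Steady-state trough Cmin,ss = Cmax,ss·f ≈ 84.123 × 0.0921 ≈ 7.748 mg/L.
Trough 7.7 mg/L vs MEC 3 mg/L: adequate.

7.7 mg/L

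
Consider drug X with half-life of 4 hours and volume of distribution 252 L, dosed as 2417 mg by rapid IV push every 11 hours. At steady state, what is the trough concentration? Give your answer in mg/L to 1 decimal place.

1.7 mg/L

Over one 11-h interval, 11/4 ≈ 2.75 half-lives elapse, leaving f ≈ 0.1487 of each dose.
At steady state, accumulation factor R = 1/(1 − e^(−kτ)) ≈ 1.1747.
Single-dose peak C₀ = D/Vd = 2417/252 ≈ 9.591 mg/L.
Steady-state peak Cmax,ss = C₀·R ≈ 9.591 × 1.1747 ≈ 11.267 mg/L.
One interval later, Cmin,ss = Cmax,ss·e^(−kτ) ≈ 11.267 × 0.1487 ≈ 1.675 mg/L.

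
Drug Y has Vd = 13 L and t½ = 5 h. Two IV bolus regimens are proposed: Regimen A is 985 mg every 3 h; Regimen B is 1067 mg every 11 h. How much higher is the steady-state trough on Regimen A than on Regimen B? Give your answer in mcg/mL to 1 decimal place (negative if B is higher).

124.1 mcg/mL

Regimen A: f = (1/2)^(3/5) ≈ 0.6598; Cmin,ss = (985/13)·f/(1−f) ≈ 146.950 mcg/mL.
Regimen B: f = (1/2)^(11/5) ≈ 0.2176; Cmin,ss = (1067/13)·f/(1−f) ≈ 22.827 mcg/mL.
Difference ≈ 146.950 − 22.827 ≈ 124.123 mcg/mL.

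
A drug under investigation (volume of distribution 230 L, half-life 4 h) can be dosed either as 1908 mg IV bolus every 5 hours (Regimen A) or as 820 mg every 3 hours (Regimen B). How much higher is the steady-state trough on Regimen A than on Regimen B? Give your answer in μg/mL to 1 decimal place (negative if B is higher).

0.8 μg/mL

Regimen A: f = (1/2)^(5/4) ≈ 0.4204; Cmin,ss = (1908/230)·f/(1−f) ≈ 6.017 μg/mL.
Regimen B: f = (1/2)^(3/4) ≈ 0.5946; Cmin,ss = (820/230)·f/(1−f) ≈ 5.229 μg/mL.
Difference ≈ 6.017 − 5.229 ≈ 0.788 μg/mL.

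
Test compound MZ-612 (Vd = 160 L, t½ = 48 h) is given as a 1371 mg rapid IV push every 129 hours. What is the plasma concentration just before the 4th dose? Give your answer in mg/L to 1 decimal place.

1.6 mg/L

f = (1/2)^(τ/t½) = (1/2)^(129/48) ≈ 0.1552.
C₀ = D/Vd = 1371/160 ≈ 8.569 mg/L.
Before the 4th dose, 3 doses have been given. Superposition: Cmin = C₀·(f + f² + … + f^3).
≈ 8.569 × (0.1552 + 0.0241 + 0.0037) ≈ 8.569 × 0.1830 ≈ 1.568 mg/L.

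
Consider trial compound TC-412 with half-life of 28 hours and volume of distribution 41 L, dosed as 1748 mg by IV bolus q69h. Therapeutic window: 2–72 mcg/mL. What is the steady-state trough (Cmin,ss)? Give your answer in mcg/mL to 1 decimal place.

9.4 mcg/mL

k = ln2/t½ = ln2/28 ≈ 0.024755 h⁻¹; fraction remaining f = e^(−kτ) = e^(−0.024755×69) ≈ 0.1812.
Accumulation ratio R = 1/(1 − f) ≈ 1/0.8188 ≈ 1.2213.
Single-dose peak C₀ = D/Vd = 1748/41 ≈ 42.634 mcg/mL.
Steady-state peak Cmax,ss = C₀·R ≈ 42.634 × 1.2213 ≈ 52.069 mcg/mL.
Steady-state trough Cmin,ss = Cmax,ss·f ≈ 52.069 × 0.1812 ≈ 9.435 mcg/mL.
Trough 9.4 mcg/mL vs MEC 2 mcg/mL: adequate.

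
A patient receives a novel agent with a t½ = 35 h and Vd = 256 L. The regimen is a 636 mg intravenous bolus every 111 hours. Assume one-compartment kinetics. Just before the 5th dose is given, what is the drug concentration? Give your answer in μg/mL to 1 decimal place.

f = (1/2)^(τ/t½) = (1/2)^(111/35) ≈ 0.1110.
C₀ = D/Vd = 636/256 ≈ 2.484 μg/mL.
Before the 5th dose, 4 doses have been given. Superposition: Cmin = C₀·(f + f² + … + f^4).
≈ 2.484 × (0.1110 + 0.0123 + 0.0014 + 0.0002) ≈ 2.484 × 0.1249 ≈ 0.310 μg/mL.

0.3 μg/mL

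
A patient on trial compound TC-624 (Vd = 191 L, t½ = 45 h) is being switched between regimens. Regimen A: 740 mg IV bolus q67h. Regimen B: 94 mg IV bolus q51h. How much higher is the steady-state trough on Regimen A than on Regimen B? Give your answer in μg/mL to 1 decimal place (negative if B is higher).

1.7 μg/mL

Regimen A: f = (1/2)^(67/45) ≈ 0.3563; Cmin,ss = (740/191)·f/(1−f) ≈ 2.145 μg/mL.
Regimen B: f = (1/2)^(51/45) ≈ 0.4559; Cmin,ss = (94/191)·f/(1−f) ≈ 0.412 μg/mL.
Difference ≈ 2.145 − 0.412 ≈ 1.733 μg/mL.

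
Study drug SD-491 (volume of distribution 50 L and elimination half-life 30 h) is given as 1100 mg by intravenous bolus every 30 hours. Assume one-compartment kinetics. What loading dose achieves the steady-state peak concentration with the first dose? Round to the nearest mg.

f = (1/2)^(30/30) ≈ 0.500000; accumulation ratio R = 1/(1−f) ≈ 2.00000.
Loading dose to hit Cmax,ss on first dose: D_load = D_maint·R ≈ 1100 × 2.00000 ≈ 2200.00 mg.

2200 mg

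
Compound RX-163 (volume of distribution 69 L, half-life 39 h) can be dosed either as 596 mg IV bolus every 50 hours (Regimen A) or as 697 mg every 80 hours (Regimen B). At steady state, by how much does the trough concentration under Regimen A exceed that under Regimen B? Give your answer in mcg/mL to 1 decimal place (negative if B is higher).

Regimen A: f = (1/2)^(50/39) ≈ 0.4112; Cmin,ss = (596/69)·f/(1−f) ≈ 6.032 mcg/mL.
Regimen B: f = (1/2)^(80/39) ≈ 0.2413; Cmin,ss = (697/69)·f/(1−f) ≈ 3.213 mcg/mL.
Difference ≈ 6.032 − 3.213 ≈ 2.819 mcg/mL.

2.8 mcg/mL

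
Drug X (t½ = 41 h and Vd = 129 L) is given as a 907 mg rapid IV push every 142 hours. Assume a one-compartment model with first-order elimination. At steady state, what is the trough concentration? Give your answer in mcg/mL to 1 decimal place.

0.7 mcg/mL

τ/t½ = 142/41 ≈ 3.4634, so fraction remaining f = (1/2)^(142/41) ≈ 0.0907.
Accumulation ratio R = 1/(1 − f) ≈ 1/0.9093 ≈ 1.0997.
Single-dose peak C₀ = D/Vd = 907/129 ≈ 7.031 mcg/mL.
Cmax,ss = C₀/(1 − f) ≈ 7.031/0.9093 ≈ 7.732 mcg/mL.
One interval later, Cmin,ss = Cmax,ss·e^(−kτ) ≈ 7.732 × 0.0907 ≈ 0.701 mcg/mL.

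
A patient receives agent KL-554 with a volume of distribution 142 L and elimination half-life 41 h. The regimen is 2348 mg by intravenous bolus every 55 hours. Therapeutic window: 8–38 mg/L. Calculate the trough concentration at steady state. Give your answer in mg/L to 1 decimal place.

Over one 55-h interval, 55/41 ≈ 1.3415 half-lives elapse, leaving f ≈ 0.3946 of each dose.
Each bolus raises the concentration by D/Vd = 2348/142 ≈ 16.535 mg/L.
Steady-state trough Cmin,ss = C₀·f/(1−f) ≈ 16.535 × 0.3946/0.6054 ≈ 10.778 mg/L.
Trough 10.8 mg/L vs MEC 8 mg/L: adequate.

10.8 mg/L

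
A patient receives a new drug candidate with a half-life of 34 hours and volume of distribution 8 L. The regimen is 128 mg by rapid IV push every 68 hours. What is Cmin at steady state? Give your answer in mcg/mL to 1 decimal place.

5.3 mcg/mL

The dosing interval is 2 half-lives, so f = 2^(−2) = 0.25.
At steady state, R = 1/(1 − 0.25) = 4/3.
Single-dose peak C₀ = D/Vd = 128/8 = 16 mcg/mL.
Steady-state peak Cmax,ss = C₀·R = 16 × 4/3 ≈ 21.333 mcg/mL.
Steady-state trough Cmin,ss = Cmax,ss·f ≈ 21.333 × 0.25 ≈ 5.333 mcg/mL.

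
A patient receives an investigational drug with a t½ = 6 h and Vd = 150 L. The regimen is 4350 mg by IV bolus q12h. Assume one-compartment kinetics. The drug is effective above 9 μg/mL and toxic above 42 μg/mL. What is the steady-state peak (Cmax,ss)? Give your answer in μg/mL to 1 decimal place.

38.7 μg/mL

The dosing interval is 2 half-lives, so f = 2^(−2) = 0.25.
At steady state, R = 1/(1 − 0.25) = 4/3.
Single-dose peak C₀ = D/Vd = 4350/150 = 29 μg/mL.
Steady-state peak Cmax,ss = C₀·R = 29 × 4/3 ≈ 38.667 μg/mL.
Peak 38.7 μg/mL vs MTC 42 μg/mL: below toxic threshold.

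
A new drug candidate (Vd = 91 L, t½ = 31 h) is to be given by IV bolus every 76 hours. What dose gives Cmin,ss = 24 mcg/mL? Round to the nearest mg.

τ/t½ = 76/31 ≈ 2.4516, so f = (1/2)^(76/31) ≈ 0.182806.
Cmin,ss = (D/Vd)·f/(1−f), so D = Cmin,ss·Vd·(1−f)/f.
D = 24 × 91 × (1−f)/f ≈ 24 × 91 × 4.47028 ≈ 9763.09 mg.

9763 mg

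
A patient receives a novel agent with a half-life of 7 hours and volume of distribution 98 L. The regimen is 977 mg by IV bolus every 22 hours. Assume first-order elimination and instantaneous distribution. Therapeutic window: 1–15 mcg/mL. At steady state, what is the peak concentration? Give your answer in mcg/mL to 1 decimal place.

11.2 mcg/mL

k = ln2/t½ = ln2/7 ≈ 0.099021 h⁻¹; fraction remaining f = e^(−kτ) = e^(−0.099021×22) ≈ 0.1132.
At steady state, accumulation factor R = 1/(1 − e^(−kτ)) ≈ 1.1276.
Single-dose peak C₀ = D/Vd = 977/98 ≈ 9.969 mcg/mL.
Cmax,ss = C₀/(1 − f) ≈ 9.969/0.8868 ≈ 11.242 mcg/mL.
Peak 11.2 mcg/mL vs MTC 15 mcg/mL: below toxic threshold.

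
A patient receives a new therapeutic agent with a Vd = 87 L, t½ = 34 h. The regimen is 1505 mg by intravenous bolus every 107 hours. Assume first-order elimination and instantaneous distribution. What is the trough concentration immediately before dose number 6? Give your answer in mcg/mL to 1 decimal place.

f = (1/2)^(τ/t½) = (1/2)^(107/34) ≈ 0.1129.
C₀ = D/Vd = 1505/87 ≈ 17.299 mcg/mL.
Before the 6th dose, 5 doses have been given. Superposition: Cmin = C₀·(f + f² + … + f^5).
≈ 17.299 × (0.1129 + 0.0127 + 0.0014 + 0.0002 + 0.0000) ≈ 17.299 × 0.1272 ≈ 2.200 mcg/mL.

2.2 mcg/mL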